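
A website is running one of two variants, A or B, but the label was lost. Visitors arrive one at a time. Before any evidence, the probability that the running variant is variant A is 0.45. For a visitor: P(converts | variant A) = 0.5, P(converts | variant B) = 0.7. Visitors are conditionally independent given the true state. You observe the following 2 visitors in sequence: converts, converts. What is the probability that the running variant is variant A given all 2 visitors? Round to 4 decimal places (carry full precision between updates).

After 'converts': P(A) = 0.5·0.4500 / (0.5·0.4500 + 0.7·0.5500) ≈ 0.3689
After 'converts': P(A) = 0.5·0.3689 / (0.5·0.3689 + 0.7·0.6311) ≈ 0.2945

0.2945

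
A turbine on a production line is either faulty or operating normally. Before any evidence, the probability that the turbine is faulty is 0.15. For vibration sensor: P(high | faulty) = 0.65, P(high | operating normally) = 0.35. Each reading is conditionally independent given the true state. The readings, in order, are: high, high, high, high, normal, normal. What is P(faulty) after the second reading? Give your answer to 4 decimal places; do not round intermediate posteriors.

0.3784

Each posterior becomes the prior for the next update.
After 'high': P(faulty) = 0.65·0.1500 / (0.65·0.1500 + 0.35·0.8500) ≈ 0.2468
After 'high': P(faulty) = 0.65·0.2468 / (0.65·0.2468 + 0.35·0.7532) ≈ 0.3784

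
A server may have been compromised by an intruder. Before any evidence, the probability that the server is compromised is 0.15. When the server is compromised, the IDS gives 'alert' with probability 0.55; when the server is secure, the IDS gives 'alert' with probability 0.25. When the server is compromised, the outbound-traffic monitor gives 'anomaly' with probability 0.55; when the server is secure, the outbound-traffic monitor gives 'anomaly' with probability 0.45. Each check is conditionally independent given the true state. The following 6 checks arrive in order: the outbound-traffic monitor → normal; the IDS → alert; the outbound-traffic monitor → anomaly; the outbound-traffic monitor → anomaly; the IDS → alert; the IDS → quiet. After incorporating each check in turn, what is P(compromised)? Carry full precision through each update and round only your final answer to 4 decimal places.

0.3851

After the outbound-traffic monitor='normal': P(compromised) = 0.45·0.1500 / (0.45·0.1500 + 0.55·0.8500) ≈ 0.1262
After the IDS='alert': P(compromised) = 0.55·0.1262 / (0.55·0.1262 + 0.25·0.8738) ≈ 0.2411
After the outbound-traffic monitor='anomaly': P(compromised) = 0.55·0.2411 / (0.55·0.2411 + 0.45·0.7589) ≈ 0.2797
After the outbound-traffic monitor='anomaly': P(compromised) = 0.55·0.2797 / (0.55·0.2797 + 0.45·0.7203) ≈ 0.3218
After the IDS='alert': P(compromised) = 0.55·0.3218 / (0.55·0.3218 + 0.25·0.6782) ≈ 0.5107
After the IDS='quiet': P(compromised) = 0.45·0.5107 / (0.45·0.5107 + 0.75·0.4893) ≈ 0.3851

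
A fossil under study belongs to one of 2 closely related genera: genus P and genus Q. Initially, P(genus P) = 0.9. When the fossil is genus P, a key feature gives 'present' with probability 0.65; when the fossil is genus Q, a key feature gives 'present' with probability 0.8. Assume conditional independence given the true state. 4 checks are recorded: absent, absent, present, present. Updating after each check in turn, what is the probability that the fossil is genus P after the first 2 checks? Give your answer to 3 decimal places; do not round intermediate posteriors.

0.965

Apply Bayes' rule sequentially, carrying P(genus P) forward.
After 'absent': P(genus P) = 0.35·0.9000 / (0.35·0.9000 + 0.2·0.1000) ≈ 0.9403
After 'absent': P(genus P) = 0.35·0.9403 / (0.35·0.9403 + 0.2·0.0597) ≈ 0.9650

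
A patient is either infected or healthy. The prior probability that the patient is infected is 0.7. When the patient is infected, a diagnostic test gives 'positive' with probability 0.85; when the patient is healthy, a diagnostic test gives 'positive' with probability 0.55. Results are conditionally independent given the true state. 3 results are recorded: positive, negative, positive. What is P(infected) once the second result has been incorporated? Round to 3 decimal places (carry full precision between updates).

After 'positive': P(infected) = 0.85·0.7000 / (0.85·0.7000 + 0.55·0.3000) ≈ 0.7829
After 'negative': P(infected) = 0.15·0.7829 / (0.15·0.7829 + 0.45·0.2171) ≈ 0.5459

0.546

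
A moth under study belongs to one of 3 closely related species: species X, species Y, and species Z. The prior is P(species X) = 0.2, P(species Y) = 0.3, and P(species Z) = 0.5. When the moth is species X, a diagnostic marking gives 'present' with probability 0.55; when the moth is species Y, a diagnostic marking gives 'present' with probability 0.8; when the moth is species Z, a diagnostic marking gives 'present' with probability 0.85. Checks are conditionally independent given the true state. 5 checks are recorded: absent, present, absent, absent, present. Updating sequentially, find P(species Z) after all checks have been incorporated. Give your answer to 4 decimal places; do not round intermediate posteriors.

After 'absent': normaliser = 0.45·0.2000 + 0.2·0.3000 + 0.15·0.5000; P(species X) ≈ 0.4000, P(species Y) ≈ 0.2667, P(species Z) ≈ 0.3333
After 'present': normaliser = 0.55·0.4000 + 0.8·0.2667 + 0.85·0.3333; P(species X) ≈ 0.3070, P(species Y) ≈ 0.2977, P(species Z) ≈ 0.3953
After 'absent': normaliser = 0.45·0.3070 + 0.2·0.2977 + 0.15·0.3953; P(species X) ≈ 0.5376, P(species Y) ≈ 0.2317, P(species Z) ≈ 0.2308
After 'absent': normaliser = 0.45·0.5376 + 0.2·0.2317 + 0.15·0.2308; P(species X) ≈ 0.7493, P(species Y) ≈ 0.1435, P(species Z) ≈ 0.1072
After 'present': normaliser = 0.55·0.7493 + 0.8·0.1435 + 0.85·0.1072; P(species X) ≈ 0.6668, P(species Y) ≈ 0.1858, P(species Z) ≈ 0.1475

0.1475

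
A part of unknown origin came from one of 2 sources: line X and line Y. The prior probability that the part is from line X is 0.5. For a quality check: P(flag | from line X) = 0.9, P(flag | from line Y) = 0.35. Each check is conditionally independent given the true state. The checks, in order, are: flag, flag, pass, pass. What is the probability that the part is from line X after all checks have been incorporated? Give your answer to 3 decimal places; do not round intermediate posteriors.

Each posterior becomes the prior for the next update.
After 'flag': P(line X) = 0.9·0.5000 / (0.9·0.5000 + 0.35·0.5000) ≈ 0.7200
After 'flag': P(line X) = 0.9·0.7200 / (0.9·0.7200 + 0.35·0.2800) ≈ 0.8686
After 'pass': P(line X) = 0.1·0.8686 / (0.1·0.8686 + 0.65·0.1314) ≈ 0.5043
After 'pass': P(line X) = 0.1·0.5043 / (0.1·0.5043 + 0.65·0.4957) ≈ 0.1353

0.135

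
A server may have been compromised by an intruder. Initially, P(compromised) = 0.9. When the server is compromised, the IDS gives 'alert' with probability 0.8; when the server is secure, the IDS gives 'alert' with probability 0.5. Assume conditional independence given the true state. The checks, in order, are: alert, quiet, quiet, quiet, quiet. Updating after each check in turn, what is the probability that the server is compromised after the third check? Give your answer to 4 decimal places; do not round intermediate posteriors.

0.6973

After 'alert': P(compromised) = 0.8·0.9000 / (0.8·0.9000 + 0.5·0.1000) ≈ 0.9351
After 'quiet': P(compromised) = 0.2·0.9351 / (0.2·0.9351 + 0.5·0.0649) ≈ 0.8521
After 'quiet': P(compromised) = 0.2·0.8521 / (0.2·0.8521 + 0.5·0.1479) ≈ 0.6973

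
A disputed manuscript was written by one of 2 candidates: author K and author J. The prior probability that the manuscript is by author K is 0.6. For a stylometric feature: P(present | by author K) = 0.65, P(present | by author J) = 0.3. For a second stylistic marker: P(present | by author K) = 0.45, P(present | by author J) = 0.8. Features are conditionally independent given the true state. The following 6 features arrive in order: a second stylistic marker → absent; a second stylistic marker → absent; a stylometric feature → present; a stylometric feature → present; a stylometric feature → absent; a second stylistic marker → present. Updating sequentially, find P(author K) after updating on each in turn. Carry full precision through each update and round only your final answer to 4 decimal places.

0.9374

Apply Bayes' rule sequentially, carrying P(author K) forward.
After a second stylistic marker='absent': P(author K) = 0.55·0.6000 / (0.55·0.6000 + 0.2·0.4000) ≈ 0.8049
After a second stylistic marker='absent': P(author K) = 0.55·0.8049 / (0.55·0.8049 + 0.2·0.1951) ≈ 0.9190
After a stylometric feature='present': P(author K) = 0.65·0.9190 / (0.65·0.9190 + 0.3·0.0810) ≈ 0.9609
After a stylometric feature='present': P(author K) = 0.65·0.9609 / (0.65·0.9609 + 0.3·0.0391) ≈ 0.9816
After a stylometric feature='absent': P(author K) = 0.35·0.9816 / (0.35·0.9816 + 0.7·0.0184) ≈ 0.9638
After a second stylistic marker='present': P(author K) = 0.45·0.9638 / (0.45·0.9638 + 0.8·0.0362) ≈ 0.9374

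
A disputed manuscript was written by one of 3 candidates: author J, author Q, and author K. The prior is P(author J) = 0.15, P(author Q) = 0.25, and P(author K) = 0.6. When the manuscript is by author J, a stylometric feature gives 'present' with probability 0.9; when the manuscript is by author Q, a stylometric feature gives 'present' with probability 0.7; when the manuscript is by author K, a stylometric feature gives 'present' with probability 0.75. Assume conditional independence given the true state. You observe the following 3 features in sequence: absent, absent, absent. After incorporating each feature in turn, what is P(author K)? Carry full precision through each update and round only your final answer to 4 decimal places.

After 'absent': normaliser = 0.1·0.1500 + 0.3·0.2500 + 0.25·0.6000; P(author J) ≈ 0.0625, P(author Q) ≈ 0.3125, P(author K) ≈ 0.6250
After 'absent': normaliser = 0.1·0.0625 + 0.3·0.3125 + 0.25·0.6250; P(author J) ≈ 0.0244, P(author Q) ≈ 0.3659, P(author K) ≈ 0.6098
After 'absent': normaliser = 0.1·0.0244 + 0.3·0.3659 + 0.25·0.6098; P(author J) ≈ 0.0092, P(author Q) ≈ 0.4147, P(author K) ≈ 0.5760

0.5760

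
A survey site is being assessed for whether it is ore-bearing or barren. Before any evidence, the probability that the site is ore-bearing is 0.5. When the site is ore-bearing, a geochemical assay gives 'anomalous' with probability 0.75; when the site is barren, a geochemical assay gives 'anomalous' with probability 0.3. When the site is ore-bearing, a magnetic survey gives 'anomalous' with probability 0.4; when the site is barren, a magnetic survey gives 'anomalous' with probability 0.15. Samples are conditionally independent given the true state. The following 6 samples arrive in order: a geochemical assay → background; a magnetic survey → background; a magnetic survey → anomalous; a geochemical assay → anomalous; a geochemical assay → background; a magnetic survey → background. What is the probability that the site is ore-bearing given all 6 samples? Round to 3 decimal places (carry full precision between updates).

0.298

Apply Bayes' rule sequentially, carrying P(ore) forward.
After a geochemical assay='background': P(ore) = 0.25·0.5000 / (0.25·0.5000 + 0.7·0.5000) ≈ 0.2632
After a magnetic survey='background': P(ore) = 0.6·0.2632 / (0.6·0.2632 + 0.85·0.7368) ≈ 0.2013
After a magnetic survey='anomalous': P(ore) = 0.4·0.2013 / (0.4·0.2013 + 0.15·0.7987) ≈ 0.4020
After a geochemical assay='anomalous': P(ore) = 0.75·0.4020 / (0.75·0.4020 + 0.3·0.5980) ≈ 0.6270
After a geochemical assay='background': P(ore) = 0.25·0.6270 / (0.25·0.6270 + 0.7·0.3730) ≈ 0.3751
After a magnetic survey='background': P(ore) = 0.6·0.3751 / (0.6·0.3751 + 0.85·0.6249) ≈ 0.2976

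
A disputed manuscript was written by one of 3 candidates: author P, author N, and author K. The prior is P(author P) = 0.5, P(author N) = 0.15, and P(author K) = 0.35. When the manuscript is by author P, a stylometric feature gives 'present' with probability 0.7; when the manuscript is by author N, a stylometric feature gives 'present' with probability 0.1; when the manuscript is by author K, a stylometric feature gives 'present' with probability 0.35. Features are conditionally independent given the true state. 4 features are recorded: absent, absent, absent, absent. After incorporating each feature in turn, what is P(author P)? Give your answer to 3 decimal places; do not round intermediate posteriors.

0.025

After 'absent': normaliser = 0.3·0.5000 + 0.9·0.1500 + 0.65·0.3500; P(author P) ≈ 0.2927, P(author N) ≈ 0.2634, P(author K) ≈ 0.4439
After 'absent': normaliser = 0.3·0.2927 + 0.9·0.2634 + 0.65·0.4439; P(author P) ≈ 0.1431, P(author N) ≈ 0.3865, P(author K) ≈ 0.4704
After 'absent': normaliser = 0.3·0.1431 + 0.9·0.3865 + 0.65·0.4704; P(author P) ≈ 0.0617, P(author N) ≈ 0.4994, P(author K) ≈ 0.4390
After 'absent': normaliser = 0.3·0.0617 + 0.9·0.4994 + 0.65·0.4390; P(author P) ≈ 0.0246, P(author N) ≈ 0.5967, P(author K) ≈ 0.3788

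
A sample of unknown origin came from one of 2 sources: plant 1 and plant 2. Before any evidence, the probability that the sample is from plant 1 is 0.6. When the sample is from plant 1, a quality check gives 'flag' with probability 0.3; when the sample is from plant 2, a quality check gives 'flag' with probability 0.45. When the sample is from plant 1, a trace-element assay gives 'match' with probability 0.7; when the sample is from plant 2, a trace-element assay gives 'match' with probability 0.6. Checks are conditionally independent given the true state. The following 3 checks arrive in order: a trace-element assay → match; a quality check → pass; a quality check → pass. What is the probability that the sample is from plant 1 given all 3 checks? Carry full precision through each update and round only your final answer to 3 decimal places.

0.739

After a trace-element assay='match': P(plant 1) = 0.7·0.6000 / (0.7·0.6000 + 0.6·0.4000) ≈ 0.6364
After a quality check='pass': P(plant 1) = 0.7·0.6364 / (0.7·0.6364 + 0.55·0.3636) ≈ 0.6901
After a quality check='pass': P(plant 1) = 0.7·0.6901 / (0.7·0.6901 + 0.55·0.3099) ≈ 0.7392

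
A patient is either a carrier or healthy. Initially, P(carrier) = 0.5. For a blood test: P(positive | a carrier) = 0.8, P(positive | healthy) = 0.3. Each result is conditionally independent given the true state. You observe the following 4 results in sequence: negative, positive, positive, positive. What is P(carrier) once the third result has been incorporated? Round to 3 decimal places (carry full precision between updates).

Apply Bayes' rule sequentially, carrying P(carrier) forward.
After 'negative': P(carrier) = 0.2·0.5000 / (0.2·0.5000 + 0.7·0.5000) ≈ 0.2222
After 'positive': P(carrier) = 0.8·0.2222 / (0.8·0.2222 + 0.3·0.7778) ≈ 0.4324
After 'positive': P(carrier) = 0.8·0.4324 / (0.8·0.4324 + 0.3·0.5676) ≈ 0.6702

0.670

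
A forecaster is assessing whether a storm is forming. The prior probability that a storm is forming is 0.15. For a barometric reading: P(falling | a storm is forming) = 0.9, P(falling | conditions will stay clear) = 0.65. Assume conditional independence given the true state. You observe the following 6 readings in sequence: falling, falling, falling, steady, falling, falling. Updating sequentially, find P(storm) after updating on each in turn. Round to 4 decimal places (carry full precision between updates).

After 'falling': P(storm) = 0.9·0.1500 / (0.9·0.1500 + 0.65·0.8500) ≈ 0.1964
After 'falling': P(storm) = 0.9·0.1964 / (0.9·0.1964 + 0.65·0.8036) ≈ 0.2528
After 'falling': P(storm) = 0.9·0.2528 / (0.9·0.2528 + 0.65·0.7472) ≈ 0.3190
After 'steady': P(storm) = 0.1·0.3190 / (0.1·0.3190 + 0.35·0.6810) ≈ 0.1180
After 'falling': P(storm) = 0.9·0.1180 / (0.9·0.1180 + 0.65·0.8820) ≈ 0.1563
After 'falling': P(storm) = 0.9·0.1563 / (0.9·0.1563 + 0.65·0.8437) ≈ 0.2042

0.2042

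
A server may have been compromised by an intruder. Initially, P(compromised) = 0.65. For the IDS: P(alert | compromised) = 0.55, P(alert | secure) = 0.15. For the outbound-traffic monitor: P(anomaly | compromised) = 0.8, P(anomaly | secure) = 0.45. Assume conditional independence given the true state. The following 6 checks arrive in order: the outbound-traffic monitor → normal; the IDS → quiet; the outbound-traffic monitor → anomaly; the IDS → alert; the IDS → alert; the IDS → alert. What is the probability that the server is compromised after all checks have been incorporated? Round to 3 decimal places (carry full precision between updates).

0.969

After the outbound-traffic monitor='normal': P(compromised) = 0.2·0.6500 / (0.2·0.6500 + 0.55·0.3500) ≈ 0.4031
After the IDS='quiet': P(compromised) = 0.45·0.4031 / (0.45·0.4031 + 0.85·0.5969) ≈ 0.2634
After the outbound-traffic monitor='anomaly': P(compromised) = 0.8·0.2634 / (0.8·0.2634 + 0.45·0.7366) ≈ 0.3886
After the IDS='alert': P(compromised) = 0.55·0.3886 / (0.55·0.3886 + 0.15·0.6114) ≈ 0.6997
After the IDS='alert': P(compromised) = 0.55·0.6997 / (0.55·0.6997 + 0.15·0.3003) ≈ 0.8952
After the IDS='alert': P(compromised) = 0.55·0.8952 / (0.55·0.8952 + 0.15·0.1048) ≈ 0.9691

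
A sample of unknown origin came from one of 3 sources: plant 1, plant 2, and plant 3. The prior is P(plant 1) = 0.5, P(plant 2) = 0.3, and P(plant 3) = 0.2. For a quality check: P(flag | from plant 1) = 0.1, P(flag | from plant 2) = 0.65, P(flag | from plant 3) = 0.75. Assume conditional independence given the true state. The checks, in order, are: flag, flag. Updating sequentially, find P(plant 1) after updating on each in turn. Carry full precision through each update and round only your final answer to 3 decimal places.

After 'flag': normaliser = 0.1·0.5000 + 0.65·0.3000 + 0.75·0.2000; P(plant 1) ≈ 0.1266, P(plant 2) ≈ 0.4937, P(plant 3) ≈ 0.3797
After 'flag': normaliser = 0.1·0.1266 + 0.65·0.4937 + 0.75·0.3797; P(plant 1) ≈ 0.0205, P(plant 2) ≈ 0.5189, P(plant 3) ≈ 0.4606

0.020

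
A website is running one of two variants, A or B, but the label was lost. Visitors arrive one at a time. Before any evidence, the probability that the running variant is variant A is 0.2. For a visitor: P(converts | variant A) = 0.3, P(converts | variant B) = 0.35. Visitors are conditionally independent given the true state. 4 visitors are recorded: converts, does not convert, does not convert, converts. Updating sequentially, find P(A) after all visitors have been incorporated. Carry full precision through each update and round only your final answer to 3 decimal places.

0.176

Each posterior becomes the prior for the next update.
After 'converts': P(A) = 0.3·0.2000 / (0.3·0.2000 + 0.35·0.8000) ≈ 0.1765
After 'does not convert': P(A) = 0.7·0.1765 / (0.7·0.1765 + 0.65·0.8235) ≈ 0.1875
After 'does not convert': P(A) = 0.7·0.1875 / (0.7·0.1875 + 0.65·0.8125) ≈ 0.1991
After 'converts': P(A) = 0.3·0.1991 / (0.3·0.1991 + 0.35·0.8009) ≈ 0.1756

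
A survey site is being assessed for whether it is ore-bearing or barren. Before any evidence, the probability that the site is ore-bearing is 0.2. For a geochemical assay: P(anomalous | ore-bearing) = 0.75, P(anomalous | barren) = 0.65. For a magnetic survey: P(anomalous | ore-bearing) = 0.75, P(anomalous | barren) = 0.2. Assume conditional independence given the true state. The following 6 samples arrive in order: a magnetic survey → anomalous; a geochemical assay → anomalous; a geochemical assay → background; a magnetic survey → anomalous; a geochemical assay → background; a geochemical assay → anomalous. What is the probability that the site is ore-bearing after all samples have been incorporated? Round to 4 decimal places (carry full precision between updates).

After a magnetic survey='anomalous': P(ore) = 0.75·0.2000 / (0.75·0.2000 + 0.2·0.8000) ≈ 0.4839
After a geochemical assay='anomalous': P(ore) = 0.75·0.4839 / (0.75·0.4839 + 0.65·0.5161) ≈ 0.5196
After a geochemical assay='background': P(ore) = 0.25·0.5196 / (0.25·0.5196 + 0.35·0.4804) ≈ 0.4359
After a magnetic survey='anomalous': P(ore) = 0.75·0.4359 / (0.75·0.4359 + 0.2·0.5641) ≈ 0.7434
After a geochemical assay='background': P(ore) = 0.25·0.7434 / (0.25·0.7434 + 0.35·0.2566) ≈ 0.6742
After a geochemical assay='anomalous': P(ore) = 0.75·0.6742 / (0.75·0.6742 + 0.65·0.3258) ≈ 0.7048

0.7048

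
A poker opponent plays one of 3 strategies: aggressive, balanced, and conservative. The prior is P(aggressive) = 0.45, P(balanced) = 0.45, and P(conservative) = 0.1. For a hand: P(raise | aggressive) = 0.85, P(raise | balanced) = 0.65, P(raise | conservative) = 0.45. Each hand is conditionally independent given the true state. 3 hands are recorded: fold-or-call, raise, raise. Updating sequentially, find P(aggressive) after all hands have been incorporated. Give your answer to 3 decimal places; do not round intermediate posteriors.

After 'fold-or-call': normaliser = 0.15·0.4500 + 0.35·0.4500 + 0.55·0.1000; P(aggressive) ≈ 0.2411, P(balanced) ≈ 0.5625, P(conservative) ≈ 0.1964
After 'raise': normaliser = 0.85·0.2411 + 0.65·0.5625 + 0.45·0.1964; P(aggressive) ≈ 0.3110, P(balanced) ≈ 0.5549, P(conservative) ≈ 0.1341
After 'raise': normaliser = 0.85·0.3110 + 0.65·0.5549 + 0.45·0.1341; P(aggressive) ≈ 0.3857, P(balanced) ≈ 0.5262, P(conservative) ≈ 0.0881

0.386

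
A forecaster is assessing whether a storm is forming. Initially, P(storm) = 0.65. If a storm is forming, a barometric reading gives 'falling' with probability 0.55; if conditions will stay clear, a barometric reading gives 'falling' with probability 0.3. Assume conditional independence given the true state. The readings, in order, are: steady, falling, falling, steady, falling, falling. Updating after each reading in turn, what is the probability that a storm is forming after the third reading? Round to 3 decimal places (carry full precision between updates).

Apply Bayes' rule sequentially, carrying P(storm) forward.
After 'steady': P(storm) = 0.45·0.6500 / (0.45·0.6500 + 0.7·0.3500) ≈ 0.5442
After 'falling': P(storm) = 0.55·0.5442 / (0.55·0.5442 + 0.3·0.4558) ≈ 0.6864
After 'falling': P(storm) = 0.55·0.6864 / (0.55·0.6864 + 0.3·0.3136) ≈ 0.8005

0.801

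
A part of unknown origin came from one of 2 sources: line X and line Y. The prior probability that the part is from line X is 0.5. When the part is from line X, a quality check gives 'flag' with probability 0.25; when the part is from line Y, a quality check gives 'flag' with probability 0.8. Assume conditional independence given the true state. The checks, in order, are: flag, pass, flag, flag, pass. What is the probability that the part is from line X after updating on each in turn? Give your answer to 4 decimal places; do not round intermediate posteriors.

0.3003

Each posterior becomes the prior for the next update.
After 'flag': P(line X) = 0.25·0.5000 / (0.25·0.5000 + 0.8·0.5000) ≈ 0.2381
After 'pass': P(line X) = 0.75·0.2381 / (0.75·0.2381 + 0.2·0.7619) ≈ 0.5396
After 'flag': P(line X) = 0.25·0.5396 / (0.25·0.5396 + 0.8·0.4604) ≈ 0.2680
After 'flag': P(line X) = 0.25·0.2680 / (0.25·0.2680 + 0.8·0.7320) ≈ 0.1027
After 'pass': P(line X) = 0.75·0.1027 / (0.75·0.1027 + 0.2·0.8973) ≈ 0.3003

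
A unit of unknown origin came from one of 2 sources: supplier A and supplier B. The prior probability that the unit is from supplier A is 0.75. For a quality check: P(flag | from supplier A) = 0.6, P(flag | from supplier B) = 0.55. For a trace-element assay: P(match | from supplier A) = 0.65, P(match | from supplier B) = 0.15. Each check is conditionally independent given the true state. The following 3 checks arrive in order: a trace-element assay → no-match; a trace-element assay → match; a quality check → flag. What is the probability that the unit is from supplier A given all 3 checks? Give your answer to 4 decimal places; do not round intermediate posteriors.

After a trace-element assay='no-match': P(supplier A) = 0.35·0.7500 / (0.35·0.7500 + 0.85·0.2500) ≈ 0.5526
After a trace-element assay='match': P(supplier A) = 0.65·0.5526 / (0.65·0.5526 + 0.15·0.4474) ≈ 0.8426
After a quality check='flag': P(supplier A) = 0.6·0.8426 / (0.6·0.8426 + 0.55·0.1574) ≈ 0.8538

0.8538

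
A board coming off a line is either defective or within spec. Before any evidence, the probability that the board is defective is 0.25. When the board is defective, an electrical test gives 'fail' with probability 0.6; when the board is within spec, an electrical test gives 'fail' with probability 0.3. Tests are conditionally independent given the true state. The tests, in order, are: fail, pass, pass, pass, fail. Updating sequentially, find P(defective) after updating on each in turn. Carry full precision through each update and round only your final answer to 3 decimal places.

After 'fail': P(defective) = 0.6·0.2500 / (0.6·0.2500 + 0.3·0.7500) ≈ 0.4000
After 'pass': P(defective) = 0.4·0.4000 / (0.4·0.4000 + 0.7·0.6000) ≈ 0.2759
After 'pass': P(defective) = 0.4·0.2759 / (0.4·0.2759 + 0.7·0.7241) ≈ 0.1788
After 'pass': P(defective) = 0.4·0.1788 / (0.4·0.1788 + 0.7·0.8212) ≈ 0.1106
After 'fail': P(defective) = 0.6·0.1106 / (0.6·0.1106 + 0.3·0.8894) ≈ 0.1992

0.199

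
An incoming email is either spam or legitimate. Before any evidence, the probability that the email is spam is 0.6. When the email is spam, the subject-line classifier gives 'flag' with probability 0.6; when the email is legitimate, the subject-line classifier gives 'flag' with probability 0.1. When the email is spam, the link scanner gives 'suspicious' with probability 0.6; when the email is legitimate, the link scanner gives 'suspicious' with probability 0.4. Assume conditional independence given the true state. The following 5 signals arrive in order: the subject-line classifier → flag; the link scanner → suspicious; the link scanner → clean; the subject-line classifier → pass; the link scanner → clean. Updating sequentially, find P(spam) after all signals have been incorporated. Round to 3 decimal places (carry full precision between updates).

Apply Bayes' rule sequentially, carrying P(spam) forward.
After the subject-line classifier='flag': P(spam) = 0.6·0.6000 / (0.6·0.6000 + 0.1·0.4000) ≈ 0.9000
After the link scanner='suspicious': P(spam) = 0.6·0.9000 / (0.6·0.9000 + 0.4·0.1000) ≈ 0.9310
After the link scanner='clean': P(spam) = 0.4·0.9310 / (0.4·0.9310 + 0.6·0.0690) ≈ 0.9000
After the subject-line classifier='pass': P(spam) = 0.4·0.9000 / (0.4·0.9000 + 0.9·0.1000) ≈ 0.8000
After the link scanner='clean': P(spam) = 0.4·0.8000 / (0.4·0.8000 + 0.6·0.2000) ≈ 0.7273

0.727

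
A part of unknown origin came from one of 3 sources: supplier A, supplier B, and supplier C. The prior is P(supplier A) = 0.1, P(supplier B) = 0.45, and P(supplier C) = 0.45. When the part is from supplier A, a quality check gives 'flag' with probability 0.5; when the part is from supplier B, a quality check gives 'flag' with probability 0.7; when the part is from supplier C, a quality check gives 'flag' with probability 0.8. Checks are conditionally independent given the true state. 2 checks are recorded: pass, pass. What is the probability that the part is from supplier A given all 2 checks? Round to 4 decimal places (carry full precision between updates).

After 'pass': normaliser = 0.5·0.1000 + 0.3·0.4500 + 0.2·0.4500; P(supplier A) ≈ 0.1818, P(supplier B) ≈ 0.4909, P(supplier C) ≈ 0.3273
After 'pass': normaliser = 0.5·0.1818 + 0.3·0.4909 + 0.2·0.3273; P(supplier A) ≈ 0.2994, P(supplier B) ≈ 0.4850, P(supplier C) ≈ 0.2156

0.2994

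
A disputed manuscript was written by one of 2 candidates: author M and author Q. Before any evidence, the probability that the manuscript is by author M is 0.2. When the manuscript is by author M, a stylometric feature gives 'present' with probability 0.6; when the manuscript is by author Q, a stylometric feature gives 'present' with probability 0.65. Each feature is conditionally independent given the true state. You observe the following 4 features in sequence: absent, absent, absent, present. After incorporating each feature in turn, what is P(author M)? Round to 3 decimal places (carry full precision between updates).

Each posterior becomes the prior for the next update.
After 'absent': P(author M) = 0.4·0.2000 / (0.4·0.2000 + 0.35·0.8000) ≈ 0.2222
After 'absent': P(author M) = 0.4·0.2222 / (0.4·0.2222 + 0.35·0.7778) ≈ 0.2462
After 'absent': P(author M) = 0.4·0.2462 / (0.4·0.2462 + 0.35·0.7538) ≈ 0.2718
After 'present': P(author M) = 0.6·0.2718 / (0.6·0.2718 + 0.65·0.7282) ≈ 0.2562

0.256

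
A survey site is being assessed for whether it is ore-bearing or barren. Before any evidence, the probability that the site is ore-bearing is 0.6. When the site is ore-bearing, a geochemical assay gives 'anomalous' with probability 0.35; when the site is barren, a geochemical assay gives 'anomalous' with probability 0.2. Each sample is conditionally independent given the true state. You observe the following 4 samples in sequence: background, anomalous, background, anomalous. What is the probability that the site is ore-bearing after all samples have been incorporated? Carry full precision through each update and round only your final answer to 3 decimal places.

0.752

After 'background': P(ore) = 0.65·0.6000 / (0.65·0.6000 + 0.8·0.4000) ≈ 0.5493
After 'anomalous': P(ore) = 0.35·0.5493 / (0.35·0.5493 + 0.2·0.4507) ≈ 0.6808
After 'background': P(ore) = 0.65·0.6808 / (0.65·0.6808 + 0.8·0.3192) ≈ 0.6341
After 'anomalous': P(ore) = 0.35·0.6341 / (0.35·0.6341 + 0.2·0.3659) ≈ 0.7520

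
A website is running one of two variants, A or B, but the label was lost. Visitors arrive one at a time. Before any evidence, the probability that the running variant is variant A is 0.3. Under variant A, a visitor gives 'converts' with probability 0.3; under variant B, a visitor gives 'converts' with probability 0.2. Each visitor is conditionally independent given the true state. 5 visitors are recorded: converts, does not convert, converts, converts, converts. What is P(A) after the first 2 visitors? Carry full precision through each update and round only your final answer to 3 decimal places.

After 'converts': P(A) = 0.3·0.3000 / (0.3·0.3000 + 0.2·0.7000) ≈ 0.3913
After 'does not convert': P(A) = 0.7·0.3913 / (0.7·0.3913 + 0.8·0.6087) ≈ 0.3600

0.360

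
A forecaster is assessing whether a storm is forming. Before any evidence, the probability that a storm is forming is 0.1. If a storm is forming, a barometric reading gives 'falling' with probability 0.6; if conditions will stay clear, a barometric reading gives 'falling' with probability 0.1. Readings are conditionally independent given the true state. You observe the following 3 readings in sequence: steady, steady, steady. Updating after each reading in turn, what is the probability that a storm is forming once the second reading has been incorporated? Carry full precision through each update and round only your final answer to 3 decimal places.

0.021

After 'steady': P(storm) = 0.4·0.1000 / (0.4·0.1000 + 0.9·0.9000) ≈ 0.0471
After 'steady': P(storm) = 0.4·0.0471 / (0.4·0.0471 + 0.9·0.9529) ≈ 0.0215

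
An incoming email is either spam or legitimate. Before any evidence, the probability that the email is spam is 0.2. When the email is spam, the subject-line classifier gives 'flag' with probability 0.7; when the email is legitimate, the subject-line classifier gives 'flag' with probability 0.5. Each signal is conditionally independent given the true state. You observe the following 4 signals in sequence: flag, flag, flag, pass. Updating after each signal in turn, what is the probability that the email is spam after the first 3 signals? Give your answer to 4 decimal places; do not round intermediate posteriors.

After 'flag': P(spam) = 0.7·0.2000 / (0.7·0.2000 + 0.5·0.8000) ≈ 0.2593
After 'flag': P(spam) = 0.7·0.2593 / (0.7·0.2593 + 0.5·0.7407) ≈ 0.3289
After 'flag': P(spam) = 0.7·0.3289 / (0.7·0.3289 + 0.5·0.6711) ≈ 0.4069

0.4069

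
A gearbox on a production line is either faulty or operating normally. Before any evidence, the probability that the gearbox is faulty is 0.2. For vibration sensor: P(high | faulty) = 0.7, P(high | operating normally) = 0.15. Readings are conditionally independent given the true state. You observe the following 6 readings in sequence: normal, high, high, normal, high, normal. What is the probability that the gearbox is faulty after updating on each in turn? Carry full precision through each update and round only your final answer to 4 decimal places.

After 'normal': P(faulty) = 0.3·0.2000 / (0.3·0.2000 + 0.85·0.8000) ≈ 0.0811
After 'high': P(faulty) = 0.7·0.0811 / (0.7·0.0811 + 0.15·0.9189) ≈ 0.2917
After 'high': P(faulty) = 0.7·0.2917 / (0.7·0.2917 + 0.15·0.7083) ≈ 0.6577
After 'normal': P(faulty) = 0.3·0.6577 / (0.3·0.6577 + 0.85·0.3423) ≈ 0.4041
After 'high': P(faulty) = 0.7·0.4041 / (0.7·0.4041 + 0.15·0.5959) ≈ 0.7599
After 'normal': P(faulty) = 0.3·0.7599 / (0.3·0.7599 + 0.85·0.2401) ≈ 0.5276

0.5276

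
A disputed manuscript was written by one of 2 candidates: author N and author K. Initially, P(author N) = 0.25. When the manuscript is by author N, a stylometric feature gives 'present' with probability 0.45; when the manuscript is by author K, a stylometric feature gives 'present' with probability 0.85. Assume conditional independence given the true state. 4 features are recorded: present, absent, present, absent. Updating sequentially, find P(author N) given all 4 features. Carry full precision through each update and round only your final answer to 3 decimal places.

0.557

Apply Bayes' rule sequentially, carrying P(author N) forward.
After 'present': P(author N) = 0.45·0.2500 / (0.45·0.2500 + 0.85·0.7500) ≈ 0.1500
After 'absent': P(author N) = 0.55·0.1500 / (0.55·0.1500 + 0.15·0.8500) ≈ 0.3929
After 'present': P(author N) = 0.45·0.3929 / (0.45·0.3929 + 0.85·0.6071) ≈ 0.2552
After 'absent': P(author N) = 0.55·0.2552 / (0.55·0.2552 + 0.15·0.7448) ≈ 0.5567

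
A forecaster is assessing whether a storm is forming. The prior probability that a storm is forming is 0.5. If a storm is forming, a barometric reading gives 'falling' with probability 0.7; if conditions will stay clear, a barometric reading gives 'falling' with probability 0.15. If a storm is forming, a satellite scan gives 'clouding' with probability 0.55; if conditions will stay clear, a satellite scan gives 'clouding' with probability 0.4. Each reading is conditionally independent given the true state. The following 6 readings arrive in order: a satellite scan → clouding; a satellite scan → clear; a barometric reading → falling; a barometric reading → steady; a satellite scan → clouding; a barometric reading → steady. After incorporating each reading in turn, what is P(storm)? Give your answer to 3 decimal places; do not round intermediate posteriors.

Each posterior becomes the prior for the next update.
After a satellite scan='clouding': P(storm) = 0.55·0.5000 / (0.55·0.5000 + 0.4·0.5000) ≈ 0.5789
After a satellite scan='clear': P(storm) = 0.45·0.5789 / (0.45·0.5789 + 0.6·0.4211) ≈ 0.5077
After a barometric reading='falling': P(storm) = 0.7·0.5077 / (0.7·0.5077 + 0.15·0.4923) ≈ 0.8280
After a barometric reading='steady': P(storm) = 0.3·0.8280 / (0.3·0.8280 + 0.85·0.1720) ≈ 0.6294
After a satellite scan='clouding': P(storm) = 0.55·0.6294 / (0.55·0.6294 + 0.4·0.3706) ≈ 0.7002
After a barometric reading='steady': P(storm) = 0.3·0.7002 / (0.3·0.7002 + 0.85·0.2998) ≈ 0.4518

0.452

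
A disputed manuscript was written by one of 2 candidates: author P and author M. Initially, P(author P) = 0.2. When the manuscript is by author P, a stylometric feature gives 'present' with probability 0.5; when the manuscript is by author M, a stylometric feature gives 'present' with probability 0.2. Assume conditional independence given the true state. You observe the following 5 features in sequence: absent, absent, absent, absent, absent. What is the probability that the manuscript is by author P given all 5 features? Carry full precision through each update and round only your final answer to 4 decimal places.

0.0233

After 'absent': P(author P) = 0.5·0.2000 / (0.5·0.2000 + 0.8·0.8000) ≈ 0.1351
After 'absent': P(author P) = 0.5·0.1351 / (0.5·0.1351 + 0.8·0.8649) ≈ 0.0890
After 'absent': P(author P) = 0.5·0.0890 / (0.5·0.0890 + 0.8·0.9110) ≈ 0.0575
After 'absent': P(author P) = 0.5·0.0575 / (0.5·0.0575 + 0.8·0.9425) ≈ 0.0367
After 'absent': P(author P) = 0.5·0.0367 / (0.5·0.0367 + 0.8·0.9633) ≈ 0.0233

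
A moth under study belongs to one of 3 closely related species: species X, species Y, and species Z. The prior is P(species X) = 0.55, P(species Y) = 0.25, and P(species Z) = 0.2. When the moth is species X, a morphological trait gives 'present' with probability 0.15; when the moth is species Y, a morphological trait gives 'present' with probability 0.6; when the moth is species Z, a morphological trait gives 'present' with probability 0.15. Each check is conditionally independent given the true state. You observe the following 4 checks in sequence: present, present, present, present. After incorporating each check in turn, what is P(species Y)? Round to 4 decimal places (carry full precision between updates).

After 'present': normaliser = 0.15·0.5500 + 0.6·0.2500 + 0.15·0.2000; P(species X) ≈ 0.3143, P(species Y) ≈ 0.5714, P(species Z) ≈ 0.1143
After 'present': normaliser = 0.15·0.3143 + 0.6·0.5714 + 0.15·0.1143; P(species X) ≈ 0.1158, P(species Y) ≈ 0.8421, P(species Z) ≈ 0.0421
After 'present': normaliser = 0.15·0.1158 + 0.6·0.8421 + 0.15·0.0421; P(species X) ≈ 0.0328, P(species Y) ≈ 0.9552, P(species Z) ≈ 0.0119
After 'present': normaliser = 0.15·0.0328 + 0.6·0.9552 + 0.15·0.0119; P(species X) ≈ 0.0085, P(species Y) ≈ 0.9884, P(species Z) ≈ 0.0031

0.9884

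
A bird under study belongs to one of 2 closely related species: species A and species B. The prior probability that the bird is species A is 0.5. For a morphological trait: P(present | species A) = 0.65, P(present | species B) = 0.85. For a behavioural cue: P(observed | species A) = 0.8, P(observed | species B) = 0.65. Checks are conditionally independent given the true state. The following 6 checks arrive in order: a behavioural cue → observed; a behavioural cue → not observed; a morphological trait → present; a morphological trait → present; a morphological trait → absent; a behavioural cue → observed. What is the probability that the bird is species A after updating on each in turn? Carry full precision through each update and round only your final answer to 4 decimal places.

After a behavioural cue='observed': P(species A) = 0.8·0.5000 / (0.8·0.5000 + 0.65·0.5000) ≈ 0.5517
After a behavioural cue='not observed': P(species A) = 0.2·0.5517 / (0.2·0.5517 + 0.35·0.4483) ≈ 0.4129
After a morphological trait='present': P(species A) = 0.65·0.4129 / (0.65·0.4129 + 0.85·0.5871) ≈ 0.3497
After a morphological trait='present': P(species A) = 0.65·0.3497 / (0.65·0.3497 + 0.85·0.6503) ≈ 0.2914
After a morphological trait='absent': P(species A) = 0.35·0.2914 / (0.35·0.2914 + 0.15·0.7086) ≈ 0.4897
After a behavioural cue='observed': P(species A) = 0.8·0.4897 / (0.8·0.4897 + 0.65·0.5103) ≈ 0.5415

0.5415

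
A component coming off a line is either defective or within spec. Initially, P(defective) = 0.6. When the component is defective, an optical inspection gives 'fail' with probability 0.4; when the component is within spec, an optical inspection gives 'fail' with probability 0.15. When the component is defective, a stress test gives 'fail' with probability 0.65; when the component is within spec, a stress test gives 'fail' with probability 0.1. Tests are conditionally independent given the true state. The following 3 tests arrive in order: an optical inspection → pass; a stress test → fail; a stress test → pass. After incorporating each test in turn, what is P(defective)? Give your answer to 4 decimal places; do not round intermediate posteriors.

Apply Bayes' rule sequentially, carrying P(defective) forward.
After an optical inspection='pass': P(defective) = 0.6·0.6000 / (0.6·0.6000 + 0.85·0.4000) ≈ 0.5143
After a stress test='fail': P(defective) = 0.65·0.5143 / (0.65·0.5143 + 0.1·0.4857) ≈ 0.8731
After a stress test='pass': P(defective) = 0.35·0.8731 / (0.35·0.8731 + 0.9·0.1269) ≈ 0.7280

0.7280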